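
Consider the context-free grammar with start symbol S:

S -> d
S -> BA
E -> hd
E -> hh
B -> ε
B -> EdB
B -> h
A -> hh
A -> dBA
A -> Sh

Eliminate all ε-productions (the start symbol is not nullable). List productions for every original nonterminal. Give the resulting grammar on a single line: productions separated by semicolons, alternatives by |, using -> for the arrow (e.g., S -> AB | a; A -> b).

Nullable set: {B}.
S -> BA: B nullable, giving A | BA.
A -> dBA: B nullable, giving dA | dBA.
Drop B -> ε.
B -> EdB: B nullable, giving Ed | EdB.
Unchanged (no nullable symbols): S -> d; A -> Sh; A -> hh; B -> h; E -> hd; E -> hh.

S -> A | d | BA; A -> Sh | dA | hh | dBA; B -> h | Ed | EdB; E -> hd | hh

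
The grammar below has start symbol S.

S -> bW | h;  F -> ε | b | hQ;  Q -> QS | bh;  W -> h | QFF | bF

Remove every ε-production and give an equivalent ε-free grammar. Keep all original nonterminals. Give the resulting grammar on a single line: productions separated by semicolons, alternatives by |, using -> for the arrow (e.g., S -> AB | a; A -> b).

S -> h | bW; F -> b | hQ; Q -> QS | bh; W -> Q | b | h | QF | bF | QFF

Nullable set: {F}.
Drop F -> ε.
W -> QFF: F, F nullable, giving Q | QF | QFF.
W -> bF: F nullable, giving b | bF.
Unchanged (no nullable symbols): S -> bW; S -> h; F -> b; F -> hQ; Q -> QS; Q -> bh; W -> h.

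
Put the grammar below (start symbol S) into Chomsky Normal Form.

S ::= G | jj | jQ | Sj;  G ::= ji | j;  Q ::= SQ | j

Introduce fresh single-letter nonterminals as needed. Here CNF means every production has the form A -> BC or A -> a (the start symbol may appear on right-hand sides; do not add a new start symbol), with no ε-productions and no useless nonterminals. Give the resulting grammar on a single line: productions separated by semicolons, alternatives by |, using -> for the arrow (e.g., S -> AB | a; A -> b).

S -> j | AA | AB | AQ | SA; A -> j; B -> i; Q -> j | SQ

No ε-productions.
After unit-elimination: S -> j | Sj | jQ | ji | jj; G -> j | ji; Q -> j | SQ.
TERM: introduce B -> i, A -> j and substitute in every rule of length ≥2.
Drop unreachable/unproductive: G.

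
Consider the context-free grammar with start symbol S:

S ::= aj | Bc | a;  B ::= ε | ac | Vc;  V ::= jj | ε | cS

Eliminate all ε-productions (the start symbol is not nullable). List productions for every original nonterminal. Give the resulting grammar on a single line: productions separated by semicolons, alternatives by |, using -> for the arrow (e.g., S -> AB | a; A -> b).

Nullable set: {B, V}.
S -> Bc: B nullable, giving Bc | c.
Drop B -> ε.
B -> Vc: V nullable, giving Vc | c.
Drop V -> ε.
Unchanged (no nullable symbols): S -> a; S -> aj; B -> ac; V -> cS; V -> jj.

S -> a | c | Bc | aj; B -> c | Vc | ac; V -> cS | jj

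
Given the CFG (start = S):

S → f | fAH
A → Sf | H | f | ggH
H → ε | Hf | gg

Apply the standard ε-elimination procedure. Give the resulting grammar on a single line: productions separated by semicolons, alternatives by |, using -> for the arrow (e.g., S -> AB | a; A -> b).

Nullable set: {A, H}.
S -> fAH: A, H nullable, giving f | fA | fAH | fH.
A -> H: H nullable, giving H.
A -> ggH: H nullable, giving gg | ggH.
Drop H -> ε.
H -> Hf: H nullable, giving Hf | f.
Unchanged (no nullable symbols): S -> f; A -> Sf; A -> f; H -> gg.

S -> f | fA | fH | fAH; A -> H | f | Sf | gg | ggH; H -> f | Hf | gg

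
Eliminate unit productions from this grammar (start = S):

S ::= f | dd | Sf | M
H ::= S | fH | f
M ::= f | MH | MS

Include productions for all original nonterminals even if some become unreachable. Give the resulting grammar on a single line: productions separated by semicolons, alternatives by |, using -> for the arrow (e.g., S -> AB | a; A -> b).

Unit productions: H->S, S->M.
Unit pairs (A ⇒* B via units): (H,M), (H,S), (S,M).
S: inherits non-unit rules of {M, S} → MH | MS | Sf | dd | f.
H: inherits non-unit rules of {H, M, S} → MH | MS | Sf | dd | f | fH.
M: inherits non-unit rules of {M} → MH | MS | f.

S -> f | MH | MS | Sf | dd; H -> f | MH | MS | Sf | dd | fH; M -> f | MH | MS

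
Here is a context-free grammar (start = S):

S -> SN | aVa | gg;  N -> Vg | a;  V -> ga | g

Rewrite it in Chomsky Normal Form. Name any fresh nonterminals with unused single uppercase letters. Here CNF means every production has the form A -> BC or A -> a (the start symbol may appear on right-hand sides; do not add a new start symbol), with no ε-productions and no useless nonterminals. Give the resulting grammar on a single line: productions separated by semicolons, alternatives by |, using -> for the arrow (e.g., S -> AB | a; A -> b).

No ε-productions.
No unit productions to eliminate.
TERM: introduce B -> a, A -> g and substitute in every rule of length ≥2.
BIN: S -> BVB becomes S -> BC, C -> VB.

S -> AA | BC | SN; A -> g; B -> a; C -> VB; N -> a | VA; V -> g | AB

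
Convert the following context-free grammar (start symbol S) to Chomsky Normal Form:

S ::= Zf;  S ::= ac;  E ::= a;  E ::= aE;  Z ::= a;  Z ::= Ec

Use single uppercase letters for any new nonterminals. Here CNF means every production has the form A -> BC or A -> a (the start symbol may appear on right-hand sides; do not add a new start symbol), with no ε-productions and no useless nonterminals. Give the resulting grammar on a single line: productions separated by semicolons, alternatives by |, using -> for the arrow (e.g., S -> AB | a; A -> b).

No ε-productions.
No unit productions to eliminate.
TERM: introduce A -> a, C -> c, B -> f and substitute in every rule of length ≥2.

S -> AC | ZB; A -> a; B -> f; C -> c; E -> a | AE; Z -> a | EC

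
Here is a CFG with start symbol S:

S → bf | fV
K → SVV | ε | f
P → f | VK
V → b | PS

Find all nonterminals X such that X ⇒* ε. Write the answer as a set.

Directly nullable (have an ε-rule): {K}.
Not nullable: P, S, V — each has a terminal in every rule's right-hand side or depends on a non-nullable symbol.

{K}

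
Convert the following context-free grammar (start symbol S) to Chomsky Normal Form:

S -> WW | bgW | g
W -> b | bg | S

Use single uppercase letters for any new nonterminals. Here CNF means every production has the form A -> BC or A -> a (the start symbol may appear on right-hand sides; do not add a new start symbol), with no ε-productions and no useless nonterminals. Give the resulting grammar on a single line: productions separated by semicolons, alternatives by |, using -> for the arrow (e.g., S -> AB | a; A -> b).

No ε-productions.
After unit-elimination: S -> g | WW | bgW; W -> b | g | WW | bg | bgW.
TERM: introduce A -> b, B -> g and substitute in every rule of length ≥2.
BIN: S -> ABW becomes S -> AC, C -> BW; W -> ABW becomes W -> AD, D -> BW.

S -> g | AC | WW; A -> b; B -> g; C -> BW; D -> BW; W -> b | g | AB | AD | WW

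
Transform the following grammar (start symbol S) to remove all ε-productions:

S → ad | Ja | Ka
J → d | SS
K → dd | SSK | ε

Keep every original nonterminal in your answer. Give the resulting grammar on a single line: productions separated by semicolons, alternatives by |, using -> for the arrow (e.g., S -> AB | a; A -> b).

S -> a | Ja | Ka | ad; J -> d | SS; K -> SS | dd | SSK

Nullable set: {K}.
S -> Ka: K nullable, giving Ka | a.
Drop K -> ε.
K -> SSK: K nullable, giving SS | SSK.
Unchanged (no nullable symbols): S -> Ja; S -> ad; J -> SS; J -> d; K -> dd.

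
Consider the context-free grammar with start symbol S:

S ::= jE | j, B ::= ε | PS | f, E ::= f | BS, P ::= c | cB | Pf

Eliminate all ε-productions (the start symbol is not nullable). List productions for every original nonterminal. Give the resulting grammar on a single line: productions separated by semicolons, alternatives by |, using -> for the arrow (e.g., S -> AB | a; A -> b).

Nullable set: {B}.
Drop B -> ε.
E -> BS: B nullable, giving BS | S.
P -> cB: B nullable, giving c | cB.
Unchanged (no nullable symbols): S -> j; S -> jE; B -> PS; B -> f; E -> f; P -> Pf; P -> c.

S -> j | jE; B -> f | PS; E -> S | f | BS; P -> c | Pf | cB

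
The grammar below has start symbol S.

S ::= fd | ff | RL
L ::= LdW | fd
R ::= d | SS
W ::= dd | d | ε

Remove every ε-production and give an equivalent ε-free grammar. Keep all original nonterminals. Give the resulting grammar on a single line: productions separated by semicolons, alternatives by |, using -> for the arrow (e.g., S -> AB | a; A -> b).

S -> RL | fd | ff; L -> Ld | fd | LdW; R -> d | SS; W -> d | dd

Nullable set: {W}.
L -> LdW: W nullable, giving Ld | LdW.
Drop W -> ε.
Unchanged (no nullable symbols): S -> RL; S -> fd; S -> ff; L -> fd; R -> SS; R -> d; W -> d; W -> dd.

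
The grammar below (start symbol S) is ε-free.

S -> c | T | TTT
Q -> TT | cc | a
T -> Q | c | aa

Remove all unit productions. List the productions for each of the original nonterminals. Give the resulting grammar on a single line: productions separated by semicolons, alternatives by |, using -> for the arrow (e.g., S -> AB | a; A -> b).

Unit productions: S->T, T->Q.
Unit pairs (A ⇒* B via units): (S,Q), (S,T), (T,Q).
S: inherits non-unit rules of {Q, S, T} → TT | TTT | a | aa | c | cc.
Q: inherits non-unit rules of {Q} → TT | a | cc.
T: inherits non-unit rules of {Q, T} → TT | a | aa | c | cc.

S -> a | c | TT | aa | cc | TTT; Q -> a | TT | cc; T -> a | c | TT | aa | cc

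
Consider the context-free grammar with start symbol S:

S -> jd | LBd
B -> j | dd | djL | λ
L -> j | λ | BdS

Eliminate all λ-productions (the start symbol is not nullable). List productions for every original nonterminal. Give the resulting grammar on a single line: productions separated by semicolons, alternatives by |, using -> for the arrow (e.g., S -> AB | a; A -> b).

S -> d | Bd | Ld | jd | LBd; B -> j | dd | dj | djL; L -> j | dS | BdS

Nullable set: {B, L}.
S -> LBd: L, B nullable, giving Bd | LBd | Ld | d.
Drop B -> λ.
B -> djL: L nullable, giving dj | djL.
Drop L -> λ.
L -> BdS: B nullable, giving BdS | dS.
Unchanged (no nullable symbols): S -> jd; B -> dd; B -> j; L -> j.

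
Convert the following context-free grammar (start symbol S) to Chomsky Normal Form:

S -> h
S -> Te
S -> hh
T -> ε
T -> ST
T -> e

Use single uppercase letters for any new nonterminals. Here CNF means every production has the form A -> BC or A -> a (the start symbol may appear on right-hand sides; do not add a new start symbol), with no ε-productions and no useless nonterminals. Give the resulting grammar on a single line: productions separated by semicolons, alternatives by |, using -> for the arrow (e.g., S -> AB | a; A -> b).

Nullable: {T}; after ε-elimination: S -> e | h | Te | hh; T -> S | e | ST.
After unit-elimination: S -> e | h | Te | hh; T -> e | h | ST | Te | hh.
TERM: introduce A -> e, B -> h and substitute in every rule of length ≥2.

S -> e | h | BB | TA; A -> e; B -> h; T -> e | h | BB | ST | TA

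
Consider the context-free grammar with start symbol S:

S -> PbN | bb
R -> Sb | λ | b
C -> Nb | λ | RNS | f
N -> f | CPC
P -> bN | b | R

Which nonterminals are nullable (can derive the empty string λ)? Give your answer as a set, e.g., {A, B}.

{C, N, P, R}

Directly nullable (have an ε-rule): {C, R}.
P is nullable via P -> R (every symbol on the right is already known nullable).
N is nullable via N -> CPC (every symbol on the right is already known nullable).
Not nullable: S — each has a terminal in every rule's right-hand side or depends on a non-nullable symbol.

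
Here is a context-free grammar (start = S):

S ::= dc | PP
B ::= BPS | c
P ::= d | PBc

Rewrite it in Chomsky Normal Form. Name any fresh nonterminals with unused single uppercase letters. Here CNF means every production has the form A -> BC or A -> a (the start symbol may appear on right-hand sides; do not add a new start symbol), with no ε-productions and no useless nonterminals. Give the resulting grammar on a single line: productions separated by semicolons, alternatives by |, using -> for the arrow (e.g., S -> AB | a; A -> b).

S -> CA | PP; A -> c; B -> c | BD; C -> d; D -> PS; E -> BA; P -> d | PE

No ε-productions.
No unit productions to eliminate.
TERM: introduce A -> c, C -> d and substitute in every rule of length ≥2.
BIN: B -> BPS becomes B -> BD, D -> PS; P -> PBA becomes P -> PE, E -> BA.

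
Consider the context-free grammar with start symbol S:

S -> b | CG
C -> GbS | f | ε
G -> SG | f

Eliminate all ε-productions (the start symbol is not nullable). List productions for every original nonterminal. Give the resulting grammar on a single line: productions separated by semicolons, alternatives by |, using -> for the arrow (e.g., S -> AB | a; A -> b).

Nullable set: {C}.
S -> CG: C nullable, giving CG | G.
Drop C -> ε.
Unchanged (no nullable symbols): S -> b; C -> GbS; C -> f; G -> SG; G -> f.

S -> G | b | CG; C -> f | GbS; G -> f | SG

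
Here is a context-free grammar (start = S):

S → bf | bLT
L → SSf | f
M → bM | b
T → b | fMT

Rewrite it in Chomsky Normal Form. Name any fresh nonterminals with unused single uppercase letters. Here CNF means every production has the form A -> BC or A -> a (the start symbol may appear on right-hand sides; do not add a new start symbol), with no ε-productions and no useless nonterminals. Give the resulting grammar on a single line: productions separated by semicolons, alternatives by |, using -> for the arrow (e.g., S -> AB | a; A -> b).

S -> BA | BD; A -> f; B -> b; C -> SA; D -> LT; E -> MT; L -> f | SC; M -> b | BM; T -> b | AE

No ε-productions.
No unit productions to eliminate.
TERM: introduce B -> b, A -> f and substitute in every rule of length ≥2.
BIN: L -> SSA becomes L -> SC, C -> SA; S -> BLT becomes S -> BD, D -> LT; T -> AMT becomes T -> AE, E -> MT.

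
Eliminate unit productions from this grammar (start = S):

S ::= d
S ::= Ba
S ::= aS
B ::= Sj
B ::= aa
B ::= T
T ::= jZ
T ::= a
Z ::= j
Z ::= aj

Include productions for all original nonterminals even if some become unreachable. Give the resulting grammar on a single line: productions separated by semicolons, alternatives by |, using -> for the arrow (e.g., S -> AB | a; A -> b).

S -> d | Ba | aS; B -> a | Sj | aa | jZ; T -> a | jZ; Z -> j | aj

Unit productions: B->T.
Unit pairs (A ⇒* B via units): (B,T).
S: inherits non-unit rules of {S} → Ba | aS | d.
B: inherits non-unit rules of {B, T} → Sj | a | aa | jZ.
T: inherits non-unit rules of {T} → a | jZ.
Z: inherits non-unit rules of {Z} → aj | j.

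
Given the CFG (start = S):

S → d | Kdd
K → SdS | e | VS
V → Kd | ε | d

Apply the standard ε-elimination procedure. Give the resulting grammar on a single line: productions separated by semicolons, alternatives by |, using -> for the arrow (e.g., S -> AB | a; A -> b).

S -> d | Kdd; K -> S | e | VS | SdS; V -> d | Kd

Nullable set: {V}.
K -> VS: V nullable, giving S | VS.
Drop V -> ε.
Unchanged (no nullable symbols): S -> Kdd; S -> d; K -> SdS; K -> e; V -> Kd; V -> d.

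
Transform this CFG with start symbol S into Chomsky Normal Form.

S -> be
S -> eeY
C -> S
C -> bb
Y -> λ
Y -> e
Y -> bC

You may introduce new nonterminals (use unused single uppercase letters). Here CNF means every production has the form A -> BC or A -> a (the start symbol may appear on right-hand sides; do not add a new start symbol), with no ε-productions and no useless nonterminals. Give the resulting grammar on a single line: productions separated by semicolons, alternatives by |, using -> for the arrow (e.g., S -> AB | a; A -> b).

Nullable: {Y}; after ε-elimination: S -> be | ee | eeY; C -> S | bb; Y -> e | bC.
After unit-elimination: S -> be | ee | eeY; C -> bb | be | ee | eeY; Y -> e | bC.
TERM: introduce A -> b, B -> e and substitute in every rule of length ≥2.
BIN: C -> BBY becomes C -> BD, D -> BY; S -> BBY becomes S -> BE, E -> BY.

S -> AB | BB | BE; A -> b; B -> e; C -> AA | AB | BB | BD; D -> BY; E -> BY; Y -> e | AC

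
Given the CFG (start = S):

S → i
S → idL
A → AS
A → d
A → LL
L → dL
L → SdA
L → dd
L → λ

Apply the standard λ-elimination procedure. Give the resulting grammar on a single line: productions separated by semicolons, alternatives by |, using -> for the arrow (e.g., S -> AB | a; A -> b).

S -> i | id | idL; A -> L | S | d | AS | LL; L -> d | Sd | dL | dd | SdA

Nullable set: {A, L}.
S -> idL: L nullable, giving id | idL.
A -> AS: A nullable, giving AS | S.
A -> LL: L, L nullable, giving L | LL.
Drop L -> λ.
L -> SdA: A nullable, giving Sd | SdA.
L -> dL: L nullable, giving d | dL.
Unchanged (no nullable symbols): S -> i; A -> d; L -> dd.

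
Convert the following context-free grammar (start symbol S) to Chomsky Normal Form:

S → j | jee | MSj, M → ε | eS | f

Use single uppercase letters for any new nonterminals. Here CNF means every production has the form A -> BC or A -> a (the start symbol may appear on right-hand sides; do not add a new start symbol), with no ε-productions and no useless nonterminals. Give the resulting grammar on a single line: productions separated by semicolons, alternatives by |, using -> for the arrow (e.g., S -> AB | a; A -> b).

S -> j | BC | MD | SB; A -> e; B -> j; C -> AA; D -> SB; M -> f | AS

Nullable: {M}; after ε-elimination: S -> j | Sj | MSj | jee; M -> f | eS.
No unit productions to eliminate.
TERM: introduce A -> e, B -> j and substitute in every rule of length ≥2.
BIN: S -> BAA becomes S -> BC, C -> AA; S -> MSB becomes S -> MD, D -> SB.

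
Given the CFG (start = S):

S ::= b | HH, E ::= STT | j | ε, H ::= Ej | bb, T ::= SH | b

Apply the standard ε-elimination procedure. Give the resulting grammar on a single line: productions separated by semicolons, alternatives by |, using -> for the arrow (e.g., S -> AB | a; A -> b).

S -> b | HH; E -> j | STT; H -> j | Ej | bb; T -> b | SH

Nullable set: {E}.
Drop E -> ε.
H -> Ej: E nullable, giving Ej | j.
Unchanged (no nullable symbols): S -> HH; S -> b; E -> STT; E -> j; H -> bb; T -> SH; T -> b.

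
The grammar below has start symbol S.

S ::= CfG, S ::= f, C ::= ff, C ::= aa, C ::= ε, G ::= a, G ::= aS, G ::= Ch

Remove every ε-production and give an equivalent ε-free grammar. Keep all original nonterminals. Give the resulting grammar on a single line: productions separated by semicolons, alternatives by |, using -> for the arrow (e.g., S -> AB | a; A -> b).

Nullable set: {C}.
S -> CfG: C nullable, giving CfG | fG.
Drop C -> ε.
G -> Ch: C nullable, giving Ch | h.
Unchanged (no nullable symbols): S -> f; C -> aa; C -> ff; G -> a; G -> aS.

S -> f | fG | CfG; C -> aa | ff; G -> a | h | Ch | aS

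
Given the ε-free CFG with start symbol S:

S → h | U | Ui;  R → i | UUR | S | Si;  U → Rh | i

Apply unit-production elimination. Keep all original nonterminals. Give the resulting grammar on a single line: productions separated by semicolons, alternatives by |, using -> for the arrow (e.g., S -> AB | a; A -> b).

Unit productions: R->S, S->U.
Unit pairs (A ⇒* B via units): (R,S), (R,U), (S,U).
S: inherits non-unit rules of {S, U} → Rh | Ui | h | i.
R: inherits non-unit rules of {R, S, U} → Rh | Si | UUR | Ui | h | i.
U: inherits non-unit rules of {U} → Rh | i.

S -> h | i | Rh | Ui; R -> h | i | Rh | Si | Ui | UUR; U -> i | Rh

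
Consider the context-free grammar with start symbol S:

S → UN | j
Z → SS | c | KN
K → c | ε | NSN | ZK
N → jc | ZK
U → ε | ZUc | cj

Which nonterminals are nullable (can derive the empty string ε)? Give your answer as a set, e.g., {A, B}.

{K, U}

Directly nullable (have an ε-rule): {K, U}.
Not nullable: N, S, Z — each has a terminal in every rule's right-hand side or depends on a non-nullable symbol.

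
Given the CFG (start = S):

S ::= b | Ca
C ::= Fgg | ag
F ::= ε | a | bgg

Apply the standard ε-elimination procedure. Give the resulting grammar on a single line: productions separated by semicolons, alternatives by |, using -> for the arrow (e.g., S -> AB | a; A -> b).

Nullable set: {F}.
C -> Fgg: F nullable, giving Fgg | gg.
Drop F -> ε.
Unchanged (no nullable symbols): S -> Ca; S -> b; C -> ag; F -> a; F -> bgg.

S -> b | Ca; C -> ag | gg | Fgg; F -> a | bgg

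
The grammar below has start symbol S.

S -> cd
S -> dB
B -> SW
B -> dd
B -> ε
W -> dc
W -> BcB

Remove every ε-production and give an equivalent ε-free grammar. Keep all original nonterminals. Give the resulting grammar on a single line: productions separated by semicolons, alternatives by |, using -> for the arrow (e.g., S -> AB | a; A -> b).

S -> d | cd | dB; B -> SW | dd; W -> c | Bc | cB | dc | BcB

Nullable set: {B}.
S -> dB: B nullable, giving d | dB.
Drop B -> ε.
W -> BcB: B, B nullable, giving Bc | BcB | c | cB.
Unchanged (no nullable symbols): S -> cd; B -> SW; B -> dd; W -> dc.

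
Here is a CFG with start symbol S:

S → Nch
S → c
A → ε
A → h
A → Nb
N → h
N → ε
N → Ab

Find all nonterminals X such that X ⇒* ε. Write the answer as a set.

{A, N}

Directly nullable (have an ε-rule): {A, N}.
Not nullable: S — each has a terminal in every rule's right-hand side or depends on a non-nullable symbol.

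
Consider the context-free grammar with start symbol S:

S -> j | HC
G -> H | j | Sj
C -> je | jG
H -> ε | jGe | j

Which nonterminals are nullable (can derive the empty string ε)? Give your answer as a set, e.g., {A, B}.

Directly nullable (have an ε-rule): {H}.
G is nullable via G -> H (every symbol on the right is already known nullable).
Not nullable: C, S — each has a terminal in every rule's right-hand side or depends on a non-nullable symbol.

{G, H}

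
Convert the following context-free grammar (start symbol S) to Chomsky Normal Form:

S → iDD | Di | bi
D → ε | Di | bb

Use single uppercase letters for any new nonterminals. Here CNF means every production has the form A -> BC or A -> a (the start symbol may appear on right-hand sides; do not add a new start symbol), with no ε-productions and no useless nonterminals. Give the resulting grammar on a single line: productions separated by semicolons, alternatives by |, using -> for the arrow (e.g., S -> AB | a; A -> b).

S -> i | AC | AD | BA | DA; A -> i; B -> b; C -> DD; D -> i | BB | DA

Nullable: {D}; after ε-elimination: S -> i | Di | bi | iD | iDD; D -> i | Di | bb.
No unit productions to eliminate.
TERM: introduce B -> b, A -> i and substitute in every rule of length ≥2.
BIN: S -> ADD becomes S -> AC, C -> DD.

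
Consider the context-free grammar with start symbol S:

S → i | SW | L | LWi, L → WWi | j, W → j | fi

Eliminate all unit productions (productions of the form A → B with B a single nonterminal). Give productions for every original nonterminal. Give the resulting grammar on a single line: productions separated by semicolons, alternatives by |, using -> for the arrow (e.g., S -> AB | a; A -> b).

Unit productions: S->L.
Unit pairs (A ⇒* B via units): (S,L).
S: inherits non-unit rules of {L, S} → LWi | SW | WWi | i | j.
L: inherits non-unit rules of {L} → WWi | j.
W: inherits non-unit rules of {W} → fi | j.

S -> i | j | SW | LWi | WWi; L -> j | WWi; W -> j | fi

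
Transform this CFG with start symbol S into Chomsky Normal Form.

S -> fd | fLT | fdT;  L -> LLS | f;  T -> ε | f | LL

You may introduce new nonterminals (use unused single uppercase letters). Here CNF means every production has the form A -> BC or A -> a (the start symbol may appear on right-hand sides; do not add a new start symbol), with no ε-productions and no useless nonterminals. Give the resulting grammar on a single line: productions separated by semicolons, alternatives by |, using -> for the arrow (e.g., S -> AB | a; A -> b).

S -> AB | AD | AE | AL; A -> f; B -> d; C -> LS; D -> BT; E -> LT; L -> f | LC; T -> f | LL

Nullable: {T}; after ε-elimination: S -> fL | fd | fLT | fdT; L -> f | LLS; T -> f | LL.
No unit productions to eliminate.
TERM: introduce B -> d, A -> f and substitute in every rule of length ≥2.
BIN: L -> LLS becomes L -> LC, C -> LS; S -> ABT becomes S -> AD, D -> BT; S -> ALT becomes S -> AE, E -> LT.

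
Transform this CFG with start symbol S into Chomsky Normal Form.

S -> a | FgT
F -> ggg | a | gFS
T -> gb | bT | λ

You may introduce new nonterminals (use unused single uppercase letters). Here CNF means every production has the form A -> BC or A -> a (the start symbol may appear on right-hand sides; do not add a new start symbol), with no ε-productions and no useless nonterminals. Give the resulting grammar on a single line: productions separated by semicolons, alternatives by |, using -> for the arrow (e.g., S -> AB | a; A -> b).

Nullable: {T}; after ε-elimination: S -> a | Fg | FgT; F -> a | gFS | ggg; T -> b | bT | gb.
No unit productions to eliminate.
TERM: introduce B -> b, A -> g and substitute in every rule of length ≥2.
BIN: F -> AAA becomes F -> AC, C -> AA; F -> AFS becomes F -> AD, D -> FS; S -> FAT becomes S -> FE, E -> AT.

S -> a | FA | FE; A -> g; B -> b; C -> AA; D -> FS; E -> AT; F -> a | AC | AD; T -> b | AB | BT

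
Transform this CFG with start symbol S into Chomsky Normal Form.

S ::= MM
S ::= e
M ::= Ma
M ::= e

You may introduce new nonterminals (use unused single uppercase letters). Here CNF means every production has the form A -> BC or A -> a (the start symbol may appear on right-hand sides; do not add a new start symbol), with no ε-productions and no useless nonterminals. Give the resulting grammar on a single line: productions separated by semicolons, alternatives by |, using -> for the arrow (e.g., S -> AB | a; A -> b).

No ε-productions.
No unit productions to eliminate.
TERM: introduce A -> a and substitute in every rule of length ≥2.

S -> e | MM; A -> a; M -> e | MA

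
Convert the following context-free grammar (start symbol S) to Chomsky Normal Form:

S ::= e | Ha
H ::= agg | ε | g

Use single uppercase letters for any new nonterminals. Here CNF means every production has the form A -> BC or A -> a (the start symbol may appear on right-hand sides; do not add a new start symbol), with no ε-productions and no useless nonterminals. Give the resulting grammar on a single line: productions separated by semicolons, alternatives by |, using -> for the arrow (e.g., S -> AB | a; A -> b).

S -> a | e | HA; A -> a; B -> g; C -> BB; H -> g | AC

Nullable: {H}; after ε-elimination: S -> a | e | Ha; H -> g | agg.
No unit productions to eliminate.
TERM: introduce A -> a, B -> g and substitute in every rule of length ≥2.
BIN: H -> ABB becomes H -> AC, C -> BB.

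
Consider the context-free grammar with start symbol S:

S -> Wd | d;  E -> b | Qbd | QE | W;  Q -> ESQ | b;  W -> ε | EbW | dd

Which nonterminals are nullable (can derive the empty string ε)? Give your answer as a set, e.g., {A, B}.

Directly nullable (have an ε-rule): {W}.
E is nullable via E -> W (every symbol on the right is already known nullable).
Not nullable: Q, S — each has a terminal in every rule's right-hand side or depends on a non-nullable symbol.

{E, W}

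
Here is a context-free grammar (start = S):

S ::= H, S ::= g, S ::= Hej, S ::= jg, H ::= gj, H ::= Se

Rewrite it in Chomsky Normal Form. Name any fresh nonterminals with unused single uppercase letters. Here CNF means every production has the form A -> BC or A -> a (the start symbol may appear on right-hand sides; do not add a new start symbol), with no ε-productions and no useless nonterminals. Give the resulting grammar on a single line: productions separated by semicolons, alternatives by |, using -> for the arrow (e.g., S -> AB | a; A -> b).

No ε-productions.
After unit-elimination: S -> g | Se | gj | jg | Hej; H -> Se | gj.
TERM: introduce A -> e, B -> g, C -> j and substitute in every rule of length ≥2.
BIN: S -> HAC becomes S -> HD, D -> AC.

S -> g | BC | CB | HD | SA; A -> e; B -> g; C -> j; D -> AC; H -> BC | SA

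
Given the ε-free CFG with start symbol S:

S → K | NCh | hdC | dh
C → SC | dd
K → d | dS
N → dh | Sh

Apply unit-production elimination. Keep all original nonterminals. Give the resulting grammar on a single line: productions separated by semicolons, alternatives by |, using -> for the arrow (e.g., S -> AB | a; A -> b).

S -> d | dS | dh | NCh | hdC; C -> SC | dd; K -> d | dS; N -> Sh | dh

Unit productions: S->K.
Unit pairs (A ⇒* B via units): (S,K).
S: inherits non-unit rules of {K, S} → NCh | d | dS | dh | hdC.
C: inherits non-unit rules of {C} → SC | dd.
K: inherits non-unit rules of {K} → d | dS.
N: inherits non-unit rules of {N} → Sh | dh.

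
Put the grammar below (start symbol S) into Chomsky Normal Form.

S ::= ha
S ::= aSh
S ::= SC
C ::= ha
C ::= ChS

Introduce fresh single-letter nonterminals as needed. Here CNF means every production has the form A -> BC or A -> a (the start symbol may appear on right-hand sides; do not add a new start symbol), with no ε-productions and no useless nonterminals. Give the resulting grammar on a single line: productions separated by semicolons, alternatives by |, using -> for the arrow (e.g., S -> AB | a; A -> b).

No ε-productions.
No unit productions to eliminate.
TERM: introduce B -> a, A -> h and substitute in every rule of length ≥2.
BIN: C -> CAS becomes C -> CD, D -> AS; S -> BSA becomes S -> BE, E -> SA.

S -> AB | BE | SC; A -> h; B -> a; C -> AB | CD; D -> AS; E -> SA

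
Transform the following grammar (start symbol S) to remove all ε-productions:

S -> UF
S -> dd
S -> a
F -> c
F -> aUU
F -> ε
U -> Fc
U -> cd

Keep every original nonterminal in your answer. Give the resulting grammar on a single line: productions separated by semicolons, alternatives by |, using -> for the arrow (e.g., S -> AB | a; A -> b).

Nullable set: {F}.
S -> UF: F nullable, giving U | UF.
Drop F -> ε.
U -> Fc: F nullable, giving Fc | c.
Unchanged (no nullable symbols): S -> a; S -> dd; F -> aUU; F -> c; U -> cd.

S -> U | a | UF | dd; F -> c | aUU; U -> c | Fc | cd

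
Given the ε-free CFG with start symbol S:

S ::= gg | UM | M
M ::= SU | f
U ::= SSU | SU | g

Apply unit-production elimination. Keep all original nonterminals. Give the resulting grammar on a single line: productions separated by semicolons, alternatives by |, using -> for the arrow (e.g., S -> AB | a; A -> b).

S -> f | SU | UM | gg; M -> f | SU; U -> g | SU | SSU

Unit productions: S->M.
Unit pairs (A ⇒* B via units): (S,M).
S: inherits non-unit rules of {M, S} → SU | UM | f | gg.
M: inherits non-unit rules of {M} → SU | f.
U: inherits non-unit rules of {U} → SSU | SU | g.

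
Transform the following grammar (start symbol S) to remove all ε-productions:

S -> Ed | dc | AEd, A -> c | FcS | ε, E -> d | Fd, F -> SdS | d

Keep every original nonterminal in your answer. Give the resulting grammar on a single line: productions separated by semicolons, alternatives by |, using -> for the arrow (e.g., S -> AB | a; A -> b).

S -> Ed | dc | AEd; A -> c | FcS; E -> d | Fd; F -> d | SdS

Nullable set: {A}.
S -> AEd: A nullable, giving AEd | Ed.
Drop A -> ε.
Unchanged (no nullable symbols): S -> Ed; S -> dc; A -> FcS; A -> c; E -> Fd; E -> d; F -> SdS; F -> d.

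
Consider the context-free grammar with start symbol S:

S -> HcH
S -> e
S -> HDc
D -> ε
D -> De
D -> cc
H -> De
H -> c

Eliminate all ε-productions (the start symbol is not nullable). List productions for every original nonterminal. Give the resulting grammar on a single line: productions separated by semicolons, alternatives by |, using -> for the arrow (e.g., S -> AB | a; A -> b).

S -> e | Hc | HDc | HcH; D -> e | De | cc; H -> c | e | De

Nullable set: {D}.
S -> HDc: D nullable, giving HDc | Hc.
Drop D -> ε.
D -> De: D nullable, giving De | e.
H -> De: D nullable, giving De | e.
Unchanged (no nullable symbols): S -> HcH; S -> e; D -> cc; H -> c.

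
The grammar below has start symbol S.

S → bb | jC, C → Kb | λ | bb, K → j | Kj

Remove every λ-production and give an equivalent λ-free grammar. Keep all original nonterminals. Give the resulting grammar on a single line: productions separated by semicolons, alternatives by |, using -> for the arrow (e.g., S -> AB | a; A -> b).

S -> j | bb | jC; C -> Kb | bb; K -> j | Kj

Nullable set: {C}.
S -> jC: C nullable, giving j | jC.
Drop C -> λ.
Unchanged (no nullable symbols): S -> bb; C -> Kb; C -> bb; K -> Kj; K -> j.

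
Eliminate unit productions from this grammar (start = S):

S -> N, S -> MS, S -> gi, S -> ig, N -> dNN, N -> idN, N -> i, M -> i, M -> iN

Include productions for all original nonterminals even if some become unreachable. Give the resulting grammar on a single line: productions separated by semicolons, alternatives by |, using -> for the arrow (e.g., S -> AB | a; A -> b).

S -> i | MS | gi | ig | dNN | idN; M -> i | iN; N -> i | dNN | idN

Unit productions: S->N.
Unit pairs (A ⇒* B via units): (S,N).
S: inherits non-unit rules of {N, S} → MS | dNN | gi | i | idN | ig.
M: inherits non-unit rules of {M} → i | iN.
N: inherits non-unit rules of {N} → dNN | i | idN.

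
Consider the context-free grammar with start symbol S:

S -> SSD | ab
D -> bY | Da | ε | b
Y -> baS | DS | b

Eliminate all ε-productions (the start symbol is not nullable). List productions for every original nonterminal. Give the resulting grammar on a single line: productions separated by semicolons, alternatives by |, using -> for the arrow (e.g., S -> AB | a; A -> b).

S -> SS | ab | SSD; D -> a | b | Da | bY; Y -> S | b | DS | baS

Nullable set: {D}.
S -> SSD: D nullable, giving SS | SSD.
Drop D -> ε.
D -> Da: D nullable, giving Da | a.
Y -> DS: D nullable, giving DS | S.
Unchanged (no nullable symbols): S -> ab; D -> b; D -> bY; Y -> b; Y -> baS.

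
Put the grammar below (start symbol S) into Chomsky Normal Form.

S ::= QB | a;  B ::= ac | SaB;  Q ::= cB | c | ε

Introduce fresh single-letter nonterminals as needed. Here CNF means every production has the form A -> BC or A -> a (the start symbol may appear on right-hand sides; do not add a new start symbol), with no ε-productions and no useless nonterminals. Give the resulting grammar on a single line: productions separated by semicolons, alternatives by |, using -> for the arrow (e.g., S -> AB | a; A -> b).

S -> a | AC | QB | SE; A -> a; B -> AC | SD; C -> c; D -> AB; E -> AB; Q -> c | CB

Nullable: {Q}; after ε-elimination: S -> B | a | QB; B -> ac | SaB; Q -> c | cB.
After unit-elimination: S -> a | QB | ac | SaB; B -> ac | SaB; Q -> c | cB.
TERM: introduce A -> a, C -> c and substitute in every rule of length ≥2.
BIN: B -> SAB becomes B -> SD, D -> AB; S -> SAB becomes S -> SE, E -> AB.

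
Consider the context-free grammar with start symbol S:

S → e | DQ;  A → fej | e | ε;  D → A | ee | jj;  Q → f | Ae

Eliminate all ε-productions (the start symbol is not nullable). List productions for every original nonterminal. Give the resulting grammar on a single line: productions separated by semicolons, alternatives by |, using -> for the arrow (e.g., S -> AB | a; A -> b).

Nullable set: {A, D}.
S -> DQ: D nullable, giving DQ | Q.
Drop A -> ε.
D -> A: A nullable, giving A.
Q -> Ae: A nullable, giving Ae | e.
Unchanged (no nullable symbols): S -> e; A -> e; A -> fej; D -> ee; D -> jj; Q -> f.

S -> Q | e | DQ; A -> e | fej; D -> A | ee | jj; Q -> e | f | Ae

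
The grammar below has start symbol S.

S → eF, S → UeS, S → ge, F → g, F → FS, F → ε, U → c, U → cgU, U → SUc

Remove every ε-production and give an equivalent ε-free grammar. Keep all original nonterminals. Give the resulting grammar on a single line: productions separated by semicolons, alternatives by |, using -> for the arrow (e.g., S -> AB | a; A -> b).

S -> e | eF | ge | UeS; F -> S | g | FS; U -> c | SUc | cgU

Nullable set: {F}.
S -> eF: F nullable, giving e | eF.
Drop F -> ε.
F -> FS: F nullable, giving FS | S.
Unchanged (no nullable symbols): S -> UeS; S -> ge; F -> g; U -> SUc; U -> c; U -> cgU.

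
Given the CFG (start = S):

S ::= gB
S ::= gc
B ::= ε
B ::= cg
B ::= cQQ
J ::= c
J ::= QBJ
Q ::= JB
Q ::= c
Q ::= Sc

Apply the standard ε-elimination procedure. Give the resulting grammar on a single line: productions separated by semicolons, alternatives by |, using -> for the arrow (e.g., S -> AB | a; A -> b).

S -> g | gB | gc; B -> cg | cQQ; J -> c | QJ | QBJ; Q -> J | c | JB | Sc

Nullable set: {B}.
S -> gB: B nullable, giving g | gB.
Drop B -> ε.
J -> QBJ: B nullable, giving QBJ | QJ.
Q -> JB: B nullable, giving J | JB.
Unchanged (no nullable symbols): S -> gc; B -> cQQ; B -> cg; J -> c; Q -> Sc; Q -> c.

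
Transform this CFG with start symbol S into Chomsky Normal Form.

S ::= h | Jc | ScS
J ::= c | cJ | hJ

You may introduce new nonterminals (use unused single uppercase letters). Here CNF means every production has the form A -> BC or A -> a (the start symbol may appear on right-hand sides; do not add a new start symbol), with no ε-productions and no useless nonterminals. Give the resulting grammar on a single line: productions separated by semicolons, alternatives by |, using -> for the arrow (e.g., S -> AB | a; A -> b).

S -> h | JA | SC; A -> c; B -> h; C -> AS; J -> c | AJ | BJ

No ε-productions.
No unit productions to eliminate.
TERM: introduce A -> c, B -> h and substitute in every rule of length ≥2.
BIN: S -> SAS becomes S -> SC, C -> AS.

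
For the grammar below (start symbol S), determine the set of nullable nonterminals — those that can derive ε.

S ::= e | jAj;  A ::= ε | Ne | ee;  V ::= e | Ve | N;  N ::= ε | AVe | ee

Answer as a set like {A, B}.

Directly nullable (have an ε-rule): {A, N}.
V is nullable via V -> N (every symbol on the right is already known nullable).
Not nullable: S — each has a terminal in every rule's right-hand side or depends on a non-nullable symbol.

{A, N, V}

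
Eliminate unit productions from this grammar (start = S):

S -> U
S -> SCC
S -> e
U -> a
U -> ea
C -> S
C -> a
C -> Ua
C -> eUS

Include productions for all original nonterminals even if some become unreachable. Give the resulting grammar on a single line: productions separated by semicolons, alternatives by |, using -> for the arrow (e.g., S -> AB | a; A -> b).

S -> a | e | ea | SCC; C -> a | e | Ua | ea | SCC | eUS; U -> a | ea

Unit productions: C->S, S->U.
Unit pairs (A ⇒* B via units): (C,S), (C,U), (S,U).
S: inherits non-unit rules of {S, U} → SCC | a | e | ea.
C: inherits non-unit rules of {C, S, U} → SCC | Ua | a | e | eUS | ea.
U: inherits non-unit rules of {U} → a | ea.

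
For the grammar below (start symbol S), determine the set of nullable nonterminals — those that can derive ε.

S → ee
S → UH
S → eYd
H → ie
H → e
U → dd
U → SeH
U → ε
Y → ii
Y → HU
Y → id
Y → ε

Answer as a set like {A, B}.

{U, Y}

Directly nullable (have an ε-rule): {U, Y}.
Not nullable: H, S — each has a terminal in every rule's right-hand side or depends on a non-nullable symbol.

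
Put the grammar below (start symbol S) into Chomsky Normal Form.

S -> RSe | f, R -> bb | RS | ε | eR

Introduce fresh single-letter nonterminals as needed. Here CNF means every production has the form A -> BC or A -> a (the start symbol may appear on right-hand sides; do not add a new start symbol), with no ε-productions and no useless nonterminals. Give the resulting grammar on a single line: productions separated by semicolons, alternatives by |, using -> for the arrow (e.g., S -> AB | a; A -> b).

Nullable: {R}; after ε-elimination: S -> f | Se | RSe; R -> S | e | RS | bb | eR.
After unit-elimination: S -> f | Se | RSe; R -> e | f | RS | Se | bb | eR | RSe.
TERM: introduce B -> b, A -> e and substitute in every rule of length ≥2.
BIN: R -> RSA becomes R -> RC, C -> SA; S -> RSA becomes S -> RD, D -> SA.

S -> f | RD | SA; A -> e; B -> b; C -> SA; D -> SA; R -> e | f | AR | BB | RC | RS | SA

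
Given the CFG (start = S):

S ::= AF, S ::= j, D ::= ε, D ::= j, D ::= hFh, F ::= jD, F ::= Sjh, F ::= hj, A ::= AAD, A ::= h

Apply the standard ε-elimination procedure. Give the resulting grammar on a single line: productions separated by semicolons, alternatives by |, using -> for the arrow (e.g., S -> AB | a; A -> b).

Nullable set: {D}.
A -> AAD: D nullable, giving AA | AAD.
Drop D -> ε.
F -> jD: D nullable, giving j | jD.
Unchanged (no nullable symbols): S -> AF; S -> j; A -> h; D -> hFh; D -> j; F -> Sjh; F -> hj.

S -> j | AF; A -> h | AA | AAD; D -> j | hFh; F -> j | hj | jD | Sjh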